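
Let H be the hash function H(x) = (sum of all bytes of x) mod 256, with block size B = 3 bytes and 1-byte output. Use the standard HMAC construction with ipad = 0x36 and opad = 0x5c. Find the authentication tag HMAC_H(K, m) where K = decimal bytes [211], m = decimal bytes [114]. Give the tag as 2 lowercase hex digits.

0a

Key decimal bytes [211] = d3 is 1 byte ≤ B = 3; zero-pad to 3 bytes: K' = d3 00 00.
K' ⊕ ipad = e5 36 36.  K' ⊕ opad = 8f 5c 5c.
Inner input = (K'⊕ipad) ∥ m = e5 36 36 ∥ 72.
Inner hash: sum = 229+54+54+114 = 451; mod 256 = 195 → c3.
Outer input = (K'⊕opad) ∥ inner = 8f 5c 5c ∥ c3.
Outer hash (tag): sum = 143+92+92+195 = 522; mod 256 = 10 → 0a.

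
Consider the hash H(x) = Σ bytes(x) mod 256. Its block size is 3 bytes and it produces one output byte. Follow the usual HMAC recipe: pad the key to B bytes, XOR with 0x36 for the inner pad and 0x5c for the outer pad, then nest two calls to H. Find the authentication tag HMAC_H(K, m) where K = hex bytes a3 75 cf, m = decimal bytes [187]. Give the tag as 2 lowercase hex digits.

Key hex bytes a3 75 cf is exactly B = 3 bytes: K' = a3 75 cf.
K' ⊕ ipad = 95 43 f9.  K' ⊕ opad = ff 29 93.
Inner input = (K'⊕ipad) ∥ m = 95 43 f9 ∥ bb.
Inner hash: sum = 149+67+249+187 = 652; mod 256 = 140 → 8c.
Outer input = (K'⊕opad) ∥ inner = ff 29 93 ∥ 8c.
Outer hash (tag): sum = 255+41+147+140 = 583; mod 256 = 71 → 47.

47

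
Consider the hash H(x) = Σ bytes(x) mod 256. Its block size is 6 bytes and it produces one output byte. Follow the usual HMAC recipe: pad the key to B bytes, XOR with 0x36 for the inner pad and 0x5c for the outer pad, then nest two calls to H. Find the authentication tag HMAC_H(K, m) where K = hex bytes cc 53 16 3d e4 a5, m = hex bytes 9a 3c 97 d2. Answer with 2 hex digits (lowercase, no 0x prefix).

29

Key hex bytes cc 53 16 3d e4 a5 is exactly B = 6 bytes: K' = cc 53 16 3d e4 a5.
K' ⊕ ipad = fa 65 20 0b d2 93.  K' ⊕ opad = 90 0f 4a 61 b8 f9.
Inner input = (K'⊕ipad) ∥ m = fa 65 20 0b d2 93 ∥ 9a 3c 97 d2.
Inner hash: sum = 250+101+32+11+210+147+154+60+151+210 = 1326; mod 256 = 46 → 2e.
Outer input = (K'⊕opad) ∥ inner = 90 0f 4a 61 b8 f9 ∥ 2e.
Outer hash (tag): sum = 144+15+74+97+184+249+46 = 809; mod 256 = 41 → 29.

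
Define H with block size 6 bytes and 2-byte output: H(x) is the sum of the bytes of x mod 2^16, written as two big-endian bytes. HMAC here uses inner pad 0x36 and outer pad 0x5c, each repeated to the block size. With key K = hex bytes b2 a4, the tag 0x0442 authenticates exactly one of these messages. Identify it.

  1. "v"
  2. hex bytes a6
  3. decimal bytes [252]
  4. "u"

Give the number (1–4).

Key hex bytes b2 a4 is 2 bytes ≤ B = 6; zero-pad to 6 bytes: K' = b2 a4 00 00 00 00.
K' ⊕ ipad = 84 92 36 36 36 36; K' ⊕ opad = ee f8 5c 5c 5c 5c.
m1: inner = H(84 92 36 36 36 36 76) = 02 64; tag = H(ee f8 5c 5c 5c 5c 02 64) = 03bc
m2: inner = H(84 92 36 36 36 36 a6) = 02 94; tag = H(ee f8 5c 5c 5c 5c 02 94) = 03ec
m3: inner = H(84 92 36 36 36 36 fc) = 02 ea; tag = H(ee f8 5c 5c 5c 5c 02 ea) = 0442 ← matches
m4: inner = H(84 92 36 36 36 36 75) = 02 63; tag = H(ee f8 5c 5c 5c 5c 02 63) = 03bb

3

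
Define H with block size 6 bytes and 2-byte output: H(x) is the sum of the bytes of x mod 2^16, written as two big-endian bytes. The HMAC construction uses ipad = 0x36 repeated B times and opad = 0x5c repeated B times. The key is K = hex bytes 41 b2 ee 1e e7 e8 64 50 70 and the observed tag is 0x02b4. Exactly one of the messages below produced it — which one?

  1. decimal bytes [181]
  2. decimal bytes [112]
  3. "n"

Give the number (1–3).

3

Key hex bytes 41 b2 ee 1e e7 e8 64 50 70 is 9 bytes > B = 6, so hash it first: H(key) = 04 f2, then zero-pad to 6 bytes: K' = 04 f2 00 00 00 00.
K' ⊕ ipad = 32 c4 36 36 36 36; K' ⊕ opad = 58 ae 5c 5c 5c 5c.
m1: inner = H(32 c4 36 36 36 36 b5) = 02 83; tag = H(58 ae 5c 5c 5c 5c 02 83) = 02fb
m2: inner = H(32 c4 36 36 36 36 70) = 02 3e; tag = H(58 ae 5c 5c 5c 5c 02 3e) = 02b6
m3: inner = H(32 c4 36 36 36 36 6e) = 02 3c; tag = H(58 ae 5c 5c 5c 5c 02 3c) = 02b4 ← matches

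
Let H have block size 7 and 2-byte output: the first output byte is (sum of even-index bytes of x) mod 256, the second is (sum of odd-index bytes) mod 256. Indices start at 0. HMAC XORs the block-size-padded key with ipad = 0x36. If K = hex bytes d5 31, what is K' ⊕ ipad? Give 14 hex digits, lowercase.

e3073636363636

Key hex bytes d5 31 is 2 bytes ≤ B = 7; zero-pad to 7 bytes: K' = d5 31 00 00 00 00 00.
XOR each byte with 0x36: d5⊕36=e3, 31⊕36=07, 00⊕36=36, 00⊕36=36, 00⊕36=36, 00⊕36=36, 00⊕36=36.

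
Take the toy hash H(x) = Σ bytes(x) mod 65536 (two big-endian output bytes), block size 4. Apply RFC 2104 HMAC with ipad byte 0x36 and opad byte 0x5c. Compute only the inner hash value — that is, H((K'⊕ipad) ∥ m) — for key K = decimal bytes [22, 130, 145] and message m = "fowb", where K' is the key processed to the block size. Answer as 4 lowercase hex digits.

Key decimal bytes [22, 130, 145] = 16 82 91 is 3 bytes ≤ B = 4; zero-pad to 4 bytes: K' = 16 82 91 00.
K' ⊕ ipad = 20 b4 a7 36.
Inner input = 20 b4 a7 36 ∥ 66 6f 77 62.
Inner hash: sum = 32+180+167+54+102+111+119+98 = 863 → 03 5f.

035f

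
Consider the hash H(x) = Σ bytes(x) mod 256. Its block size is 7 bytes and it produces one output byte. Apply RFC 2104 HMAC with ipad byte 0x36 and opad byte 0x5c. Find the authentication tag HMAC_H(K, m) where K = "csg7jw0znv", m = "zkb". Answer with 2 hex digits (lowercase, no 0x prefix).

47

Key "csg7jw0znv" = 63 73 67 37 6a 77 30 7a 6e 76 is 10 bytes > B = 7, so hash it first: H(key) = e3, then zero-pad to 7 bytes: K' = e3 00 00 00 00 00 00.
K' ⊕ ipad = d5 36 36 36 36 36 36.  K' ⊕ opad = bf 5c 5c 5c 5c 5c 5c.
Inner input = (K'⊕ipad) ∥ m = d5 36 36 36 36 36 36 ∥ 7a 6b 62.
Inner hash: sum = 213+54+54+54+54+54+54+122+107+98 = 864; mod 256 = 96 → 60.
Outer input = (K'⊕opad) ∥ inner = bf 5c 5c 5c 5c 5c 5c ∥ 60.
Outer hash (tag): sum = 191+92+92+92+92+92+92+96 = 839; mod 256 = 71 → 47.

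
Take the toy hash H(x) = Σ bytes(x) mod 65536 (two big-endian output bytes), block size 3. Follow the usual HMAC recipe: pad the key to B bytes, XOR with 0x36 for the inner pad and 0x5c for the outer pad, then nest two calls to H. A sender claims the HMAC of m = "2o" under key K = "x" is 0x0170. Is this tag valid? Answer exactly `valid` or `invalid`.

invalid

Key "x" = 78 is 1 byte ≤ B = 3; zero-pad to 3 bytes: K' = 78 00 00.
K' ⊕ ipad = 4e 36 36; K' ⊕ opad = 24 5c 5c.
Inner hash: sum = 78+54+54+50+111 = 347 → 01 5b.
Outer hash (recomputed tag): sum = 36+92+92+1+91 = 312 → 01 38.
Recomputed tag = 0138; claimed = 0170 → mismatch.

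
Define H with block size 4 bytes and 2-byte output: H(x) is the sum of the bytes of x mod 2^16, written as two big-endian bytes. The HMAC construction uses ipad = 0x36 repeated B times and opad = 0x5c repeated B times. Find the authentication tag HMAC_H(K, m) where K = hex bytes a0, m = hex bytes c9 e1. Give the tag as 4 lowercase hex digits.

Key hex bytes a0 is 1 byte ≤ B = 4; zero-pad to 4 bytes: K' = a0 00 00 00.
K' ⊕ ipad = 96 36 36 36.  K' ⊕ opad = fc 5c 5c 5c.
Inner input = (K'⊕ipad) ∥ m = 96 36 36 36 ∥ c9 e1.
Inner hash: sum = 150+54+54+54+201+225 = 738 → 02 e2.
Outer input = (K'⊕opad) ∥ inner = fc 5c 5c 5c ∥ 02 e2.
Outer hash (tag): sum = 252+92+92+92+2+226 = 756 → 02 f4.

02f4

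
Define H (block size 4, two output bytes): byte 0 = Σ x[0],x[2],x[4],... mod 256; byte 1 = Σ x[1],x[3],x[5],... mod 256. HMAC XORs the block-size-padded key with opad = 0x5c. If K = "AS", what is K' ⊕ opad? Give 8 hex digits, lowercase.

1d0f5c5c

Key "AS" = 41 53 is 2 bytes ≤ B = 4; zero-pad to 4 bytes: K' = 41 53 00 00.
XOR each byte with 0x5c: 41⊕5c=1d, 53⊕5c=0f, 00⊕5c=5c, 00⊕5c=5c.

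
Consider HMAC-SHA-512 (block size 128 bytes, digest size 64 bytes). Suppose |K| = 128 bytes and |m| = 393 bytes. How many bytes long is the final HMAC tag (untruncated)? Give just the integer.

The tag is one SHA-512 digest: 64 bytes.

64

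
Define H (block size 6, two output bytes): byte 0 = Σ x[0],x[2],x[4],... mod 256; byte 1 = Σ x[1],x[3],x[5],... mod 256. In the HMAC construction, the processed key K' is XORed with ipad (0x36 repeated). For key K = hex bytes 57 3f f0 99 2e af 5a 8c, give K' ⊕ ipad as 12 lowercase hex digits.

Key hex bytes 57 3f f0 99 2e af 5a 8c is 8 bytes > B = 6, so hash it first: H(key) = cf 13, then zero-pad to 6 bytes: K' = cf 13 00 00 00 00.
XOR each byte with 0x36: cf⊕36=f9, 13⊕36=25, 00⊕36=36, 00⊕36=36, 00⊕36=36, 00⊕36=36.

f92536363636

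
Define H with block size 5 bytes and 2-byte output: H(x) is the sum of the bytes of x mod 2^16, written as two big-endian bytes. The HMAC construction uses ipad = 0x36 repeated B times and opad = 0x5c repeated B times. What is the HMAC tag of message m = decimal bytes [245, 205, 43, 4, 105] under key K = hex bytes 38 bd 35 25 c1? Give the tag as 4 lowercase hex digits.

02c8

Key hex bytes 38 bd 35 25 c1 is exactly B = 5 bytes: K' = 38 bd 35 25 c1.
K' ⊕ ipad = 0e 8b 03 13 f7.  K' ⊕ opad = 64 e1 69 79 9d.
Inner input = (K'⊕ipad) ∥ m = 0e 8b 03 13 f7 ∥ f5 cd 2b 04 69.
Inner hash: sum = 14+139+3+19+247+245+205+43+4+105 = 1024 → 04 00.
Outer input = (K'⊕opad) ∥ inner = 64 e1 69 79 9d ∥ 04 00.
Outer hash (tag): sum = 100+225+105+121+157+4+0 = 712 → 02 c8.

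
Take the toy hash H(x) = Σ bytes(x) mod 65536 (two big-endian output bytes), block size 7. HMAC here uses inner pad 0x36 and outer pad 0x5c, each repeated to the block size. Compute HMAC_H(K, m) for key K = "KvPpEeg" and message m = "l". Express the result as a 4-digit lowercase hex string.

Key "KvPpEeg" = 4b 76 50 70 45 65 67 is exactly B = 7 bytes: K' = 4b 76 50 70 45 65 67.
K' ⊕ ipad = 7d 40 66 46 73 53 51.  K' ⊕ opad = 17 2a 0c 2c 19 39 3b.
Inner input = (K'⊕ipad) ∥ m = 7d 40 66 46 73 53 51 ∥ 6c.
Inner hash: sum = 125+64+102+70+115+83+81+108 = 748 → 02 ec.
Outer input = (K'⊕opad) ∥ inner = 17 2a 0c 2c 19 39 3b ∥ 02 ec.
Outer hash (tag): sum = 23+42+12+44+25+57+59+2+236 = 500 → 01 f4.

01f4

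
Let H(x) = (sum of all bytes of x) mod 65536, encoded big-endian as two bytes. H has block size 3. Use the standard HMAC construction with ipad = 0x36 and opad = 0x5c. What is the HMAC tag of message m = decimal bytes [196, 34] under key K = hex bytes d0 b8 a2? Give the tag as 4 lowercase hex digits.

Key hex bytes d0 b8 a2 is exactly B = 3 bytes: K' = d0 b8 a2.
K' ⊕ ipad = e6 8e 94.  K' ⊕ opad = 8c e4 fe.
Inner input = (K'⊕ipad) ∥ m = e6 8e 94 ∥ c4 22.
Inner hash: sum = 230+142+148+196+34 = 750 → 02 ee.
Outer input = (K'⊕opad) ∥ inner = 8c e4 fe ∥ 02 ee.
Outer hash (tag): sum = 140+228+254+2+238 = 862 → 03 5e.

035e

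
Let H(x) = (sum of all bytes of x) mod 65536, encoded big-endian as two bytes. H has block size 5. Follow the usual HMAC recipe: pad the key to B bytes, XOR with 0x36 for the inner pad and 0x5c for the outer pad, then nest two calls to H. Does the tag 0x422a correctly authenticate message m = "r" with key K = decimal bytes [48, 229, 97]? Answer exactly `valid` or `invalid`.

Key decimal bytes [48, 229, 97] = 30 e5 61 is 3 bytes ≤ B = 5; zero-pad to 5 bytes: K' = 30 e5 61 00 00.
K' ⊕ ipad = 06 d3 57 36 36; K' ⊕ opad = 6c b9 3d 5c 5c.
Inner hash: sum = 6+211+87+54+54+114 = 526 → 02 0e.
Outer hash (recomputed tag): sum = 108+185+61+92+92+2+14 = 554 → 02 2a.
Recomputed tag = 022a; claimed = 422a → mismatch.

invalid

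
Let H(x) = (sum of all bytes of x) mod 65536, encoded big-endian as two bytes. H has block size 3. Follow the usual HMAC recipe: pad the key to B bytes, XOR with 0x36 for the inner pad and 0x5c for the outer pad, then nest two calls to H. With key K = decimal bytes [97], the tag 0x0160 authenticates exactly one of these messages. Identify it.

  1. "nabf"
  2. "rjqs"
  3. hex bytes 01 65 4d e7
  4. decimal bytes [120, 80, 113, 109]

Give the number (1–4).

Key decimal bytes [97] = 61 is 1 byte ≤ B = 3; zero-pad to 3 bytes: K' = 61 00 00.
K' ⊕ ipad = 57 36 36; K' ⊕ opad = 3d 5c 5c.
m1: inner = H(57 36 36 6e 61 62 66) = 02 5a; tag = H(3d 5c 5c 02 5a) = 0151
m2: inner = H(57 36 36 72 6a 71 73) = 02 83; tag = H(3d 5c 5c 02 83) = 017a
m3: inner = H(57 36 36 01 65 4d e7) = 02 5d; tag = H(3d 5c 5c 02 5d) = 0154
m4: inner = H(57 36 36 78 50 71 6d) = 02 69; tag = H(3d 5c 5c 02 69) = 0160 ← matches

4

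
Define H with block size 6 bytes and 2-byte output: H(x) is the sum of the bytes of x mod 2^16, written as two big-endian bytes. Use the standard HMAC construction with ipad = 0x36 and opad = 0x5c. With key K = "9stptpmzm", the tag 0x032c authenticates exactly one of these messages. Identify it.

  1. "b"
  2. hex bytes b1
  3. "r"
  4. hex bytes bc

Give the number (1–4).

Key "9stptpmzm" = 39 73 74 70 74 70 6d 7a 6d is 9 bytes > B = 6, so hash it first: H(key) = 03 c8, then zero-pad to 6 bytes: K' = 03 c8 00 00 00 00.
K' ⊕ ipad = 35 fe 36 36 36 36; K' ⊕ opad = 5f 94 5c 5c 5c 5c.
m1: inner = H(35 fe 36 36 36 36 62) = 02 6d; tag = H(5f 94 5c 5c 5c 5c 02 6d) = 02d2
m2: inner = H(35 fe 36 36 36 36 b1) = 02 bc; tag = H(5f 94 5c 5c 5c 5c 02 bc) = 0321
m3: inner = H(35 fe 36 36 36 36 72) = 02 7d; tag = H(5f 94 5c 5c 5c 5c 02 7d) = 02e2
m4: inner = H(35 fe 36 36 36 36 bc) = 02 c7; tag = H(5f 94 5c 5c 5c 5c 02 c7) = 032c ← matches

4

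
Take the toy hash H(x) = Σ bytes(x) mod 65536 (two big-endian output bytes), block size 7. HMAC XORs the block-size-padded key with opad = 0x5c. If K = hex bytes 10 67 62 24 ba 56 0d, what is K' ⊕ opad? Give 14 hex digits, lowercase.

4c3b3e78e60a51

Key hex bytes 10 67 62 24 ba 56 0d is exactly B = 7 bytes: K' = 10 67 62 24 ba 56 0d.
XOR each byte with 0x5c: 10⊕5c=4c, 67⊕5c=3b, 62⊕5c=3e, 24⊕5c=78, ba⊕5c=e6, 56⊕5c=0a, 0d⊕5c=51.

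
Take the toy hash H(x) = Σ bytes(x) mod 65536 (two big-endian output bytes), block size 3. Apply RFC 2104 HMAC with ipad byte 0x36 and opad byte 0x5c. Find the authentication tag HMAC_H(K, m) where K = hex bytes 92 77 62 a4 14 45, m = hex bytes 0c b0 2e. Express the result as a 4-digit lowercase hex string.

01a1

Key hex bytes 92 77 62 a4 14 45 is 6 bytes > B = 3, so hash it first: H(key) = 02 68, then zero-pad to 3 bytes: K' = 02 68 00.
K' ⊕ ipad = 34 5e 36.  K' ⊕ opad = 5e 34 5c.
Inner input = (K'⊕ipad) ∥ m = 34 5e 36 ∥ 0c b0 2e.
Inner hash: sum = 52+94+54+12+176+46 = 434 → 01 b2.
Outer input = (K'⊕opad) ∥ inner = 5e 34 5c ∥ 01 b2.
Outer hash (tag): sum = 94+52+92+1+178 = 417 → 01 a1.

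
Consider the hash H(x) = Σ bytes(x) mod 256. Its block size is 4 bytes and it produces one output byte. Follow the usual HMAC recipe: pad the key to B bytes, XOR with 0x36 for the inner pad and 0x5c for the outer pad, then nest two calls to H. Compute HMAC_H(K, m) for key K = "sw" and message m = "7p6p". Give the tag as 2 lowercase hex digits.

51

Key "sw" = 73 77 is 2 bytes ≤ B = 4; zero-pad to 4 bytes: K' = 73 77 00 00.
K' ⊕ ipad = 45 41 36 36.  K' ⊕ opad = 2f 2b 5c 5c.
Inner input = (K'⊕ipad) ∥ m = 45 41 36 36 ∥ 37 70 36 70.
Inner hash: sum = 69+65+54+54+55+112+54+112 = 575; mod 256 = 63 → 3f.
Outer input = (K'⊕opad) ∥ inner = 2f 2b 5c 5c ∥ 3f.
Outer hash (tag): sum = 47+43+92+92+63 = 337; mod 256 = 81 → 51.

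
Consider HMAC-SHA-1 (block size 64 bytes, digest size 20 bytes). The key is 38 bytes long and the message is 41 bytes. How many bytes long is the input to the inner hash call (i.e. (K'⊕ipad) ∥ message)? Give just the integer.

105

Key is 38 ≤ 64 bytes, zero-padded: |K'| = 64.
Inner input = (K'⊕ipad) ∥ m → 64 + 41 = 105 bytes.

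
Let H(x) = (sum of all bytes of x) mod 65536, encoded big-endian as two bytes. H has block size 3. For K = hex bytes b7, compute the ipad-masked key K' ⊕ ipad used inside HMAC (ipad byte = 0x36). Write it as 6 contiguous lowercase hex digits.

Key hex bytes b7 is 1 byte ≤ B = 3; zero-pad to 3 bytes: K' = b7 00 00.
XOR each byte with 0x36: b7⊕36=81, 00⊕36=36, 00⊕36=36.

813636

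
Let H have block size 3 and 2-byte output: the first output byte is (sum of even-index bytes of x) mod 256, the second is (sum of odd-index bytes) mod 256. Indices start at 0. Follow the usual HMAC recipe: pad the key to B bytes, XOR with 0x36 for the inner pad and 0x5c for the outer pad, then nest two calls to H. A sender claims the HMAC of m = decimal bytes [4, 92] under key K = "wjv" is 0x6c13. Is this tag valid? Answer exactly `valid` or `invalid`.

invalid

Key "wjv" = 77 6a 76 is exactly B = 3 bytes: K' = 77 6a 76.
K' ⊕ ipad = 41 5c 40; K' ⊕ opad = 2b 36 2a.
Inner hash: even-index sum = 221 mod 256 = 221; odd-index sum = 96 mod 256 = 96 → dd 60.
Outer hash (recomputed tag): even-index sum = 181 mod 256 = 181; odd-index sum = 275 mod 256 = 19 → b5 13.
Recomputed tag = b513; claimed = 6c13 → mismatch.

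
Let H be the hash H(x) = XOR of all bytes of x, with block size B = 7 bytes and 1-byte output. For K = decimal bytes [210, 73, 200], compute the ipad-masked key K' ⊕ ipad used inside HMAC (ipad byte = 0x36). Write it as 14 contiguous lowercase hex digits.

Key decimal bytes [210, 73, 200] = d2 49 c8 is 3 bytes ≤ B = 7; zero-pad to 7 bytes: K' = d2 49 c8 00 00 00 00.
XOR each byte with 0x36: d2⊕36=e4, 49⊕36=7f, c8⊕36=fe, 00⊕36=36, 00⊕36=36, 00⊕36=36, 00⊕36=36.

e47ffe36363636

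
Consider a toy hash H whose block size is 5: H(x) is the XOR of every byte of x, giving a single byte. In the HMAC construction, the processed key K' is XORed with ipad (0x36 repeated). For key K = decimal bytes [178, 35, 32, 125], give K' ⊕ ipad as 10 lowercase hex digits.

Key decimal bytes [178, 35, 32, 125] = b2 23 20 7d is 4 bytes ≤ B = 5; zero-pad to 5 bytes: K' = b2 23 20 7d 00.
XOR each byte with 0x36: b2⊕36=84, 23⊕36=15, 20⊕36=16, 7d⊕36=4b, 00⊕36=36.

8415164b36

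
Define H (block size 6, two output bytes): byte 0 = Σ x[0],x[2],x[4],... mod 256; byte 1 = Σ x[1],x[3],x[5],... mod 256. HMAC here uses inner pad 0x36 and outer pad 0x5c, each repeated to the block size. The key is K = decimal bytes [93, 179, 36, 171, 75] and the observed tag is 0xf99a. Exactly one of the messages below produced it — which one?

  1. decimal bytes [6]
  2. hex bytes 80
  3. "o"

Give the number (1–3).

3

Key decimal bytes [93, 179, 36, 171, 75] = 5d b3 24 ab 4b is 5 bytes ≤ B = 6; zero-pad to 6 bytes: K' = 5d b3 24 ab 4b 00.
K' ⊕ ipad = 6b 85 12 9d 7d 36; K' ⊕ opad = 01 ef 78 f7 17 5c.
m1: inner = H(6b 85 12 9d 7d 36 06) = 00 58; tag = H(01 ef 78 f7 17 5c 00 58) = 909a
m2: inner = H(6b 85 12 9d 7d 36 80) = 7a 58; tag = H(01 ef 78 f7 17 5c 7a 58) = 0a9a
m3: inner = H(6b 85 12 9d 7d 36 6f) = 69 58; tag = H(01 ef 78 f7 17 5c 69 58) = f99a ← matches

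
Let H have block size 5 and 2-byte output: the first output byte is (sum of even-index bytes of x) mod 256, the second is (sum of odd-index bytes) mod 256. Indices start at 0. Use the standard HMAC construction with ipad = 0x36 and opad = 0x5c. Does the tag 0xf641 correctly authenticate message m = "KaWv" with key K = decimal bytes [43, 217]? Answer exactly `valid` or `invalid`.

Key decimal bytes [43, 217] = 2b d9 is 2 bytes ≤ B = 5; zero-pad to 5 bytes: K' = 2b d9 00 00 00.
K' ⊕ ipad = 1d ef 36 36 36; K' ⊕ opad = 77 85 5c 5c 5c.
Inner hash: even-index sum = 352 mod 256 = 96; odd-index sum = 455 mod 256 = 199 → 60 c7.
Outer hash (recomputed tag): even-index sum = 502 mod 256 = 246; odd-index sum = 321 mod 256 = 65 → f6 41.
Recomputed tag = f641; claimed = f641 → match.

valid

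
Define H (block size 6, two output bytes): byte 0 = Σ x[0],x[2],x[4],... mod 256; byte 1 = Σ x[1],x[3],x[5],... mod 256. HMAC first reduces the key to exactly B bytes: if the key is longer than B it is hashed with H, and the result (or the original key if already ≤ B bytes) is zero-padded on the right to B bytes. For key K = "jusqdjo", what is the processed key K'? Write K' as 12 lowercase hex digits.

|K| = 7 > B = 6, so first hash the key.
H(K): even-index sum = 432 mod 256 = 176; odd-index sum = 336 mod 256 = 80 → b0 50.
Zero-pad H(K) = b0 50 to 6 bytes: K' = b0 50 00 00 00 00.

b05000000000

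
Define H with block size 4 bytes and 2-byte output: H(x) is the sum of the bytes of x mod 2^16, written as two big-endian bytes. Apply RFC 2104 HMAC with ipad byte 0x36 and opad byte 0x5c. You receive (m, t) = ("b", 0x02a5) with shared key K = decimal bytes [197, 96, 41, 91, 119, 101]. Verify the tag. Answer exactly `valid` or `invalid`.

valid

Key decimal bytes [197, 96, 41, 91, 119, 101] = c5 60 29 5b 77 65 is 6 bytes > B = 4, so hash it first: H(key) = 02 85, then zero-pad to 4 bytes: K' = 02 85 00 00.
K' ⊕ ipad = 34 b3 36 36; K' ⊕ opad = 5e d9 5c 5c.
Inner hash: sum = 52+179+54+54+98 = 437 → 01 b5.
Outer hash (recomputed tag): sum = 94+217+92+92+1+181 = 677 → 02 a5.
Recomputed tag = 02a5; claimed = 02a5 → match.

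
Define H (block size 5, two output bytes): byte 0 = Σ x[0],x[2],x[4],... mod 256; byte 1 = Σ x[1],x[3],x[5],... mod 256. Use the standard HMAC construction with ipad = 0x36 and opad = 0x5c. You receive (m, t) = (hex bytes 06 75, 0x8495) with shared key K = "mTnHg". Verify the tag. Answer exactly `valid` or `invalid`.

valid

Key "mTnHg" = 6d 54 6e 48 67 is exactly B = 5 bytes: K' = 6d 54 6e 48 67.
K' ⊕ ipad = 5b 62 58 7e 51; K' ⊕ opad = 31 08 32 14 3b.
Inner hash: even-index sum = 377 mod 256 = 121; odd-index sum = 230 mod 256 = 230 → 79 e6.
Outer hash (recomputed tag): even-index sum = 388 mod 256 = 132; odd-index sum = 149 mod 256 = 149 → 84 95.
Recomputed tag = 8495; claimed = 8495 → match.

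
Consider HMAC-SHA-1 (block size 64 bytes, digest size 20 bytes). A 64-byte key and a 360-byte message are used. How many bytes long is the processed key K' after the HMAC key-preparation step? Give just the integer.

64

Key is 64 ≤ 64 bytes, zero-padded: |K'| = 64.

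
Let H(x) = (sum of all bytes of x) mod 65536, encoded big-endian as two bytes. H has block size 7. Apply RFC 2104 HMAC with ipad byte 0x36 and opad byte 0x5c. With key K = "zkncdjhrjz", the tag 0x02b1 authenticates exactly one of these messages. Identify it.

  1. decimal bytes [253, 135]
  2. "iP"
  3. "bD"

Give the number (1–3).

Key "zkncdjhrjz" = 7a 6b 6e 63 64 6a 68 72 6a 7a is 10 bytes > B = 7, so hash it first: H(key) = 04 42, then zero-pad to 7 bytes: K' = 04 42 00 00 00 00 00.
K' ⊕ ipad = 32 74 36 36 36 36 36; K' ⊕ opad = 58 1e 5c 5c 5c 5c 5c.
m1: inner = H(32 74 36 36 36 36 36 fd 87) = 03 38; tag = H(58 1e 5c 5c 5c 5c 5c 03 38) = 027d
m2: inner = H(32 74 36 36 36 36 36 69 50) = 02 6d; tag = H(58 1e 5c 5c 5c 5c 5c 02 6d) = 02b1 ← matches
m3: inner = H(32 74 36 36 36 36 36 62 44) = 02 5a; tag = H(58 1e 5c 5c 5c 5c 5c 02 5a) = 029e

2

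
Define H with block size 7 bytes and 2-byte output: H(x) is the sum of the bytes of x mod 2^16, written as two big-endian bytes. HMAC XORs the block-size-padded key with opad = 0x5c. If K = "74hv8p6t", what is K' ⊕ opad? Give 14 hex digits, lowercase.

5ec75c5c5c5c5c

Key "74hv8p6t" = 37 34 68 76 38 70 36 74 is 8 bytes > B = 7, so hash it first: H(key) = 02 9b, then zero-pad to 7 bytes: K' = 02 9b 00 00 00 00 00.
XOR each byte with 0x5c: 02⊕5c=5e, 9b⊕5c=c7, 00⊕5c=5c, 00⊕5c=5c, 00⊕5c=5c, 00⊕5c=5c, 00⊕5c=5c.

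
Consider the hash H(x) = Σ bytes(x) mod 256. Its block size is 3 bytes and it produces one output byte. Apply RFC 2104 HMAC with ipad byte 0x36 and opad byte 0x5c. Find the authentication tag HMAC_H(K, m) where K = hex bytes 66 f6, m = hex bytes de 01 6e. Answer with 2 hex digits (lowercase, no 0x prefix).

d3

Key hex bytes 66 f6 is 2 bytes ≤ B = 3; zero-pad to 3 bytes: K' = 66 f6 00.
K' ⊕ ipad = 50 c0 36.  K' ⊕ opad = 3a aa 5c.
Inner input = (K'⊕ipad) ∥ m = 50 c0 36 ∥ de 01 6e.
Inner hash: sum = 80+192+54+222+1+110 = 659; mod 256 = 147 → 93.
Outer input = (K'⊕opad) ∥ inner = 3a aa 5c ∥ 93.
Outer hash (tag): sum = 58+170+92+147 = 467; mod 256 = 211 → d3.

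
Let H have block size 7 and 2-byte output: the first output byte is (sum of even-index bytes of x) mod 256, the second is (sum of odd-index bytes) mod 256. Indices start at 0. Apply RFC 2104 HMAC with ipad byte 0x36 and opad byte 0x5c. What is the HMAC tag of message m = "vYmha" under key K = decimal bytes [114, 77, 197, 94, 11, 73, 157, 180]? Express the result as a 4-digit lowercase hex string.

Key decimal bytes [114, 77, 197, 94, 11, 73, 157, 180] = 72 4d c5 5e 0b 49 9d b4 is 8 bytes > B = 7, so hash it first: H(key) = df a8, then zero-pad to 7 bytes: K' = df a8 00 00 00 00 00.
K' ⊕ ipad = e9 9e 36 36 36 36 36.  K' ⊕ opad = 83 f4 5c 5c 5c 5c 5c.
Inner input = (K'⊕ipad) ∥ m = e9 9e 36 36 36 36 36 ∥ 76 59 6d 68 61.
Inner hash: even-index sum = 588 mod 256 = 76; odd-index sum = 590 mod 256 = 78 → 4c 4e.
Outer input = (K'⊕opad) ∥ inner = 83 f4 5c 5c 5c 5c 5c ∥ 4c 4e.
Outer hash (tag): even-index sum = 485 mod 256 = 229; odd-index sum = 504 mod 256 = 248 → e5 f8.

e5f8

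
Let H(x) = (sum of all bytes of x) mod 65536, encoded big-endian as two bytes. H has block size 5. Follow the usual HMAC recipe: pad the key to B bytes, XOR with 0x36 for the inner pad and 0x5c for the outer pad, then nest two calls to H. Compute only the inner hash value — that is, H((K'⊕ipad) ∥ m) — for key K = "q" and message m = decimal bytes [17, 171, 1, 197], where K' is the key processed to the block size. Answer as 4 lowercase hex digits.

02a1

Key "q" = 71 is 1 byte ≤ B = 5; zero-pad to 5 bytes: K' = 71 00 00 00 00.
K' ⊕ ipad = 47 36 36 36 36.
Inner input = 47 36 36 36 36 ∥ 11 ab 01 c5.
Inner hash: sum = 71+54+54+54+54+17+171+1+197 = 673 → 02 a1.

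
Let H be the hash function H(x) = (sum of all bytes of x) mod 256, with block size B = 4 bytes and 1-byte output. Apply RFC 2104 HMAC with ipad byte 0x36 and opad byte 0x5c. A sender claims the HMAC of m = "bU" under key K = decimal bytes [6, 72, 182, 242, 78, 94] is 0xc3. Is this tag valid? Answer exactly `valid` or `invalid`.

invalid

Key decimal bytes [6, 72, 182, 242, 78, 94] = 06 48 b6 f2 4e 5e is 6 bytes > B = 4, so hash it first: H(key) = a2, then zero-pad to 4 bytes: K' = a2 00 00 00.
K' ⊕ ipad = 94 36 36 36; K' ⊕ opad = fe 5c 5c 5c.
Inner hash: sum = 148+54+54+54+98+85 = 493; mod 256 = 237 → ed.
Outer hash (recomputed tag): sum = 254+92+92+92+237 = 767; mod 256 = 255 → ff.
Recomputed tag = ff; claimed = c3 → mismatch.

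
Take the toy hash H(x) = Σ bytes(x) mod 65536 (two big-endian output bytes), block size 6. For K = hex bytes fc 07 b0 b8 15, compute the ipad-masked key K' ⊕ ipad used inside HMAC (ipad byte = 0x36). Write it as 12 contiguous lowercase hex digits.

ca31868e2336

Key hex bytes fc 07 b0 b8 15 is 5 bytes ≤ B = 6; zero-pad to 6 bytes: K' = fc 07 b0 b8 15 00.
XOR each byte with 0x36: fc⊕36=ca, 07⊕36=31, b0⊕36=86, b8⊕36=8e, 15⊕36=23, 00⊕36=36.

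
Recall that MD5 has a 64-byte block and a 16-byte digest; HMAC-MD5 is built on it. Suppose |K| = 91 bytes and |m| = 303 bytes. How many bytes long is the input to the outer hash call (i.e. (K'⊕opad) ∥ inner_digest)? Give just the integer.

80

Key is 91 > 64 bytes, so it is hashed to 16 bytes then zero-padded to 64: |K'| = 64.
Outer input = (K'⊕opad) ∥ H(inner) → 64 + 16 = 80 bytes.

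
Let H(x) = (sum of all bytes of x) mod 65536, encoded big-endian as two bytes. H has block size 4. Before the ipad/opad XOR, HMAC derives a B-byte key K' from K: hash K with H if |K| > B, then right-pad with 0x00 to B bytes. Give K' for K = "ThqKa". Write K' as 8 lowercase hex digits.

01d90000

|K| = 5 > B = 4, so first hash the key.
H(K): sum = 84+104+113+75+97 = 473 → 01 d9.
Zero-pad H(K) = 01 d9 to 4 bytes: K' = 01 d9 00 00.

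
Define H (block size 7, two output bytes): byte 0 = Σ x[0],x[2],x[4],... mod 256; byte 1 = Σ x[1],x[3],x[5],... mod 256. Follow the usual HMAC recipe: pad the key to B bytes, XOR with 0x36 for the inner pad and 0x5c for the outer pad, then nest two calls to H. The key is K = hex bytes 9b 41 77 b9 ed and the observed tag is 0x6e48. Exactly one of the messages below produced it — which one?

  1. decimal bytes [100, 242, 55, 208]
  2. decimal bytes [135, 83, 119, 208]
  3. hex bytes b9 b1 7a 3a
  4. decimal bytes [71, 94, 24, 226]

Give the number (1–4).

3

Key hex bytes 9b 41 77 b9 ed is 5 bytes ≤ B = 7; zero-pad to 7 bytes: K' = 9b 41 77 b9 ed 00 00.
K' ⊕ ipad = ad 77 41 8f db 36 36; K' ⊕ opad = c7 1d 2b e5 b1 5c 5c.
m1: inner = H(ad 77 41 8f db 36 36 64 f2 37 d0) = c1 d7; tag = H(c7 1d 2b e5 b1 5c 5c c1 d7) = d61f
m2: inner = H(ad 77 41 8f db 36 36 87 53 77 d0) = 22 3a; tag = H(c7 1d 2b e5 b1 5c 5c 22 3a) = 3980
m3: inner = H(ad 77 41 8f db 36 36 b9 b1 7a 3a) = ea 6f; tag = H(c7 1d 2b e5 b1 5c 5c ea 6f) = 6e48 ← matches
m4: inner = H(ad 77 41 8f db 36 36 47 5e 18 e2) = 3f 9b; tag = H(c7 1d 2b e5 b1 5c 5c 3f 9b) = 9a9d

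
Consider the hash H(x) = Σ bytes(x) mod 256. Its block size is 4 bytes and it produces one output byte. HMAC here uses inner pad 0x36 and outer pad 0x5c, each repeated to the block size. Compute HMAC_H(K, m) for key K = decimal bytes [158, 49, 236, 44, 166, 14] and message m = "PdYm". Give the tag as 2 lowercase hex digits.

a4

Key decimal bytes [158, 49, 236, 44, 166, 14] = 9e 31 ec 2c a6 0e is 6 bytes > B = 4, so hash it first: H(key) = 9b, then zero-pad to 4 bytes: K' = 9b 00 00 00.
K' ⊕ ipad = ad 36 36 36.  K' ⊕ opad = c7 5c 5c 5c.
Inner input = (K'⊕ipad) ∥ m = ad 36 36 36 ∥ 50 64 59 6d.
Inner hash: sum = 173+54+54+54+80+100+89+109 = 713; mod 256 = 201 → c9.
Outer input = (K'⊕opad) ∥ inner = c7 5c 5c 5c ∥ c9.
Outer hash (tag): sum = 199+92+92+92+201 = 676; mod 256 = 164 → a4.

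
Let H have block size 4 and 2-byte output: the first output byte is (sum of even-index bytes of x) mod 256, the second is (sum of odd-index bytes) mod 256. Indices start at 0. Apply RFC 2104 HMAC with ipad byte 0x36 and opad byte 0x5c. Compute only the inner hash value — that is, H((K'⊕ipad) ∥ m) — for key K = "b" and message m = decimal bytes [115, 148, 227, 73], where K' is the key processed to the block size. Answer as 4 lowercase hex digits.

e049

Key "b" = 62 is 1 byte ≤ B = 4; zero-pad to 4 bytes: K' = 62 00 00 00.
K' ⊕ ipad = 54 36 36 36.
Inner input = 54 36 36 36 ∥ 73 94 e3 49.
Inner hash: even-index sum = 480 mod 256 = 224; odd-index sum = 329 mod 256 = 73 → e0 49.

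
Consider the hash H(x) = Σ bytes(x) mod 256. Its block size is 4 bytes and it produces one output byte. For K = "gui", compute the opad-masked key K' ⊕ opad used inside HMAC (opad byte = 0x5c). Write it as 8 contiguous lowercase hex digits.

3b29355c

Key "gui" = 67 75 69 is 3 bytes ≤ B = 4; zero-pad to 4 bytes: K' = 67 75 69 00.
XOR each byte with 0x5c: 67⊕5c=3b, 75⊕5c=29, 69⊕5c=35, 00⊕5c=5c.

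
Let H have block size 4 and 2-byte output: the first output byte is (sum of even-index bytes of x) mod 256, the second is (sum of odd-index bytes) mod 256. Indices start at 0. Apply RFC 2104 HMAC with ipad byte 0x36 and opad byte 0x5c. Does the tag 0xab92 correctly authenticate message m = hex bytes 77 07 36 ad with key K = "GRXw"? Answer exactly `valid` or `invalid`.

Key "GRXw" = 47 52 58 77 is exactly B = 4 bytes: K' = 47 52 58 77.
K' ⊕ ipad = 71 64 6e 41; K' ⊕ opad = 1b 0e 04 2b.
Inner hash: even-index sum = 396 mod 256 = 140; odd-index sum = 345 mod 256 = 89 → 8c 59.
Outer hash (recomputed tag): even-index sum = 171 mod 256 = 171; odd-index sum = 146 mod 256 = 146 → ab 92.
Recomputed tag = ab92; claimed = ab92 → match.

valid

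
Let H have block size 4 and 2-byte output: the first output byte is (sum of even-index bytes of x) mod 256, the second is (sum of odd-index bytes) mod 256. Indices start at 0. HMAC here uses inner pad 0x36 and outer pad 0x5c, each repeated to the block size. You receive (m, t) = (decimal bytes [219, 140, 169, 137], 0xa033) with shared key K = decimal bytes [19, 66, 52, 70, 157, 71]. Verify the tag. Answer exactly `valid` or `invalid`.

Key decimal bytes [19, 66, 52, 70, 157, 71] = 13 42 34 46 9d 47 is 6 bytes > B = 4, so hash it first: H(key) = e4 cf, then zero-pad to 4 bytes: K' = e4 cf 00 00.
K' ⊕ ipad = d2 f9 36 36; K' ⊕ opad = b8 93 5c 5c.
Inner hash: even-index sum = 652 mod 256 = 140; odd-index sum = 580 mod 256 = 68 → 8c 44.
Outer hash (recomputed tag): even-index sum = 416 mod 256 = 160; odd-index sum = 307 mod 256 = 51 → a0 33.
Recomputed tag = a033; claimed = a033 → match.

valid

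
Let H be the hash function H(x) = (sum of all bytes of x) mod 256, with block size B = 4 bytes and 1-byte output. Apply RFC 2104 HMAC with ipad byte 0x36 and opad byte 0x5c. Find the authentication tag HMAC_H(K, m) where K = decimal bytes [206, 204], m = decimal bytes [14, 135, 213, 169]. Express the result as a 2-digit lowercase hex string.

Key decimal bytes [206, 204] = ce cc is 2 bytes ≤ B = 4; zero-pad to 4 bytes: K' = ce cc 00 00.
K' ⊕ ipad = f8 fa 36 36.  K' ⊕ opad = 92 90 5c 5c.
Inner input = (K'⊕ipad) ∥ m = f8 fa 36 36 ∥ 0e 87 d5 a9.
Inner hash: sum = 248+250+54+54+14+135+213+169 = 1137; mod 256 = 113 → 71.
Outer input = (K'⊕opad) ∥ inner = 92 90 5c 5c ∥ 71.
Outer hash (tag): sum = 146+144+92+92+113 = 587; mod 256 = 75 → 4b.

4b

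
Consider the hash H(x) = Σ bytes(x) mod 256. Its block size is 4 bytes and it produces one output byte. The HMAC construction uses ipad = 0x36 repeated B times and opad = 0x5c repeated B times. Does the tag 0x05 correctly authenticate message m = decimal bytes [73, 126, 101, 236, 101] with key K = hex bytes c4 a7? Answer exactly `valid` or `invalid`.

invalid

Key hex bytes c4 a7 is 2 bytes ≤ B = 4; zero-pad to 4 bytes: K' = c4 a7 00 00.
K' ⊕ ipad = f2 91 36 36; K' ⊕ opad = 98 fb 5c 5c.
Inner hash: sum = 242+145+54+54+73+126+101+236+101 = 1132; mod 256 = 108 → 6c.
Outer hash (recomputed tag): sum = 152+251+92+92+108 = 695; mod 256 = 183 → b7.
Recomputed tag = b7; claimed = 05 → mismatch.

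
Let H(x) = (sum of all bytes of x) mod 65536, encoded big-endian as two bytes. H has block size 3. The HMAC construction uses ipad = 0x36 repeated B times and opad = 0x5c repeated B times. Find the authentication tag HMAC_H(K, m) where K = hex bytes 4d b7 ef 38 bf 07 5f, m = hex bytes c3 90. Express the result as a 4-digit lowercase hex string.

00ed

Key hex bytes 4d b7 ef 38 bf 07 5f is 7 bytes > B = 3, so hash it first: H(key) = 03 50, then zero-pad to 3 bytes: K' = 03 50 00.
K' ⊕ ipad = 35 66 36.  K' ⊕ opad = 5f 0c 5c.
Inner input = (K'⊕ipad) ∥ m = 35 66 36 ∥ c3 90.
Inner hash: sum = 53+102+54+195+144 = 548 → 02 24.
Outer input = (K'⊕opad) ∥ inner = 5f 0c 5c ∥ 02 24.
Outer hash (tag): sum = 95+12+92+2+36 = 237 → 00 ed.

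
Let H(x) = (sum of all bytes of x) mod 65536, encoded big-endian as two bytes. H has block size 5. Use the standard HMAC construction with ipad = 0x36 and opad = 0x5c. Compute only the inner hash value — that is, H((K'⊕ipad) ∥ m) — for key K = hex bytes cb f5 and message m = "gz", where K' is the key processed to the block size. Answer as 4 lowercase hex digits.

Key hex bytes cb f5 is 2 bytes ≤ B = 5; zero-pad to 5 bytes: K' = cb f5 00 00 00.
K' ⊕ ipad = fd c3 36 36 36.
Inner input = fd c3 36 36 36 ∥ 67 7a.
Inner hash: sum = 253+195+54+54+54+103+122 = 835 → 03 43.

0343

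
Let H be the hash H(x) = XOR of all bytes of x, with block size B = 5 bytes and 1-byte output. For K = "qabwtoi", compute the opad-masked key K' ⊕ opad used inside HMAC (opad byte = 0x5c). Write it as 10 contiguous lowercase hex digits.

2b5c5c5c5c

Key "qabwtoi" = 71 61 62 77 74 6f 69 is 7 bytes > B = 5, so hash it first: H(key) = 77, then zero-pad to 5 bytes: K' = 77 00 00 00 00.
XOR each byte with 0x5c: 77⊕5c=2b, 00⊕5c=5c, 00⊕5c=5c, 00⊕5c=5c, 00⊕5c=5c.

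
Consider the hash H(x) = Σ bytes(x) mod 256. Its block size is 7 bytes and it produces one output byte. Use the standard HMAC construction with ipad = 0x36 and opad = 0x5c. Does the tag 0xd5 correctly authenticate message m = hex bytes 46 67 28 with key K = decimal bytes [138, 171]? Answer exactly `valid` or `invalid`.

Key decimal bytes [138, 171] = 8a ab is 2 bytes ≤ B = 7; zero-pad to 7 bytes: K' = 8a ab 00 00 00 00 00.
K' ⊕ ipad = bc 9d 36 36 36 36 36; K' ⊕ opad = d6 f7 5c 5c 5c 5c 5c.
Inner hash: sum = 188+157+54+54+54+54+54+70+103+40 = 828; mod 256 = 60 → 3c.
Outer hash (recomputed tag): sum = 214+247+92+92+92+92+92+60 = 981; mod 256 = 213 → d5.
Recomputed tag = d5; claimed = d5 → match.

valid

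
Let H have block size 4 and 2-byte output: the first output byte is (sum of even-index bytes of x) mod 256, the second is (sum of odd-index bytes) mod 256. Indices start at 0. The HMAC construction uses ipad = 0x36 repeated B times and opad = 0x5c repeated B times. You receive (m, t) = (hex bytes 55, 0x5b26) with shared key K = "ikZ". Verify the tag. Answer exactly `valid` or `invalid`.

Key "ikZ" = 69 6b 5a is 3 bytes ≤ B = 4; zero-pad to 4 bytes: K' = 69 6b 5a 00.
K' ⊕ ipad = 5f 5d 6c 36; K' ⊕ opad = 35 37 06 5c.
Inner hash: even-index sum = 288 mod 256 = 32; odd-index sum = 147 mod 256 = 147 → 20 93.
Outer hash (recomputed tag): even-index sum = 91 mod 256 = 91; odd-index sum = 294 mod 256 = 38 → 5b 26.
Recomputed tag = 5b26; claimed = 5b26 → match.

valid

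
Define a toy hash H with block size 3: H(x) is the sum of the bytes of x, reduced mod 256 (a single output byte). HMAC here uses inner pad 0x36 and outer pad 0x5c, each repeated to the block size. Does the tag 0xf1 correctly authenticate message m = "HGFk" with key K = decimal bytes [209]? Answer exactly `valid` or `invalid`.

invalid

Key decimal bytes [209] = d1 is 1 byte ≤ B = 3; zero-pad to 3 bytes: K' = d1 00 00.
K' ⊕ ipad = e7 36 36; K' ⊕ opad = 8d 5c 5c.
Inner hash: sum = 231+54+54+72+71+70+107 = 659; mod 256 = 147 → 93.
Outer hash (recomputed tag): sum = 141+92+92+147 = 472; mod 256 = 216 → d8.
Recomputed tag = d8; claimed = f1 → mismatch.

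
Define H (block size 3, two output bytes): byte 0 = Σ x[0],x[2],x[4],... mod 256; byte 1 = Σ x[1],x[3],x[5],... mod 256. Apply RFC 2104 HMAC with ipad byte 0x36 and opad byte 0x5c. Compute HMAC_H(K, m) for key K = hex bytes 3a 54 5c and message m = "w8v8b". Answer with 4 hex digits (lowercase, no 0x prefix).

17ee

Key hex bytes 3a 54 5c is exactly B = 3 bytes: K' = 3a 54 5c.
K' ⊕ ipad = 0c 62 6a.  K' ⊕ opad = 66 08 00.
Inner input = (K'⊕ipad) ∥ m = 0c 62 6a ∥ 77 38 76 38 62.
Inner hash: even-index sum = 230 mod 256 = 230; odd-index sum = 433 mod 256 = 177 → e6 b1.
Outer input = (K'⊕opad) ∥ inner = 66 08 00 ∥ e6 b1.
Outer hash (tag): even-index sum = 279 mod 256 = 23; odd-index sum = 238 mod 256 = 238 → 17 ee.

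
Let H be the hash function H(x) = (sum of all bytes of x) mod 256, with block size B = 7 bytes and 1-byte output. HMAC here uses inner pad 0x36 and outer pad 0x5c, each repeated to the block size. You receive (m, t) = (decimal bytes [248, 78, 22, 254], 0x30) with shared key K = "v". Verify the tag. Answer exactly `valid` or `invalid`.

valid

Key "v" = 76 is 1 byte ≤ B = 7; zero-pad to 7 bytes: K' = 76 00 00 00 00 00 00.
K' ⊕ ipad = 40 36 36 36 36 36 36; K' ⊕ opad = 2a 5c 5c 5c 5c 5c 5c.
Inner hash: sum = 64+54+54+54+54+54+54+248+78+22+254 = 990; mod 256 = 222 → de.
Outer hash (recomputed tag): sum = 42+92+92+92+92+92+92+222 = 816; mod 256 = 48 → 30.
Recomputed tag = 30; claimed = 30 → match.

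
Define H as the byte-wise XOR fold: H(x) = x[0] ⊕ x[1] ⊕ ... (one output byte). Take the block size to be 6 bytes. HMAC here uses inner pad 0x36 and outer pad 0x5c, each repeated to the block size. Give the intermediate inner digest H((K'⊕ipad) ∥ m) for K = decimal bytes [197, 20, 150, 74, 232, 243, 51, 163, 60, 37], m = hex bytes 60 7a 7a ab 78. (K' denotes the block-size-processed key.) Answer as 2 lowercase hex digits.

Key decimal bytes [197, 20, 150, 74, 232, 243, 51, 163, 60, 37] = c5 14 96 4a e8 f3 33 a3 3c 25 is 10 bytes > B = 6, so hash it first: H(key) = 9f, then zero-pad to 6 bytes: K' = 9f 00 00 00 00 00.
K' ⊕ ipad = a9 36 36 36 36 36.
Inner input = a9 36 36 36 36 36 ∥ 60 7a 7a ab 78.
Inner hash: XOR a9⊕36⊕36⊕36⊕36⊕36⊕60⊕7a⊕7a⊕ab⊕78 = 2c.

2c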